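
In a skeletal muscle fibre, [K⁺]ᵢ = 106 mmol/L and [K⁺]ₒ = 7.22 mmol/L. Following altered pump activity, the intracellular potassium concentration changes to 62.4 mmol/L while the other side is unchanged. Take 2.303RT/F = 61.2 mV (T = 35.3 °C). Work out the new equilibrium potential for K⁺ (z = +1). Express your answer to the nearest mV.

-57 mV

After the shift: [K⁺]_out = 7.22, [K⁺]_in = 62.4 mmol/L.
E_new = (61.2/1)·log₁₀(7.22/62.4) = 61.20 · (-0.9366) = -57.32 mV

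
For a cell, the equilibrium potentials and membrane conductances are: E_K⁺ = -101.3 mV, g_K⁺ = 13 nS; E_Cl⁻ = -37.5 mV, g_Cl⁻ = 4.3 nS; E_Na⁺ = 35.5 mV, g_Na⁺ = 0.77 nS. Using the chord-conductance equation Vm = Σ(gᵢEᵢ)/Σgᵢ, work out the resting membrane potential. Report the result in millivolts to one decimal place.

Σ gᵢEᵢ = 13·(-101.3) + 4.3·(-37.5) + 0.77·(35.5) = -1450.81
Σ gᵢ = 13 + 4.3 + 0.77 = 18.07
Vm = -1450.81 / 18.07 = -80.29 mV

-80.3 mV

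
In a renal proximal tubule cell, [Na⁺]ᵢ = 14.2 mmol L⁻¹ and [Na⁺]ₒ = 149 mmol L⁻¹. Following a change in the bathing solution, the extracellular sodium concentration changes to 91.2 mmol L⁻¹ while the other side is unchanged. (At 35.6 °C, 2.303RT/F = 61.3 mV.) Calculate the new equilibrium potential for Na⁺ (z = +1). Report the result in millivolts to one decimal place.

After the shift: [Na⁺]_out = 91.2, [Na⁺]_in = 14.2 mmol L⁻¹.
E_new = (61.3/1)·log₁₀(91.2/14.2) = 61.30 · (0.8077) = 49.51 mV

49.5 mV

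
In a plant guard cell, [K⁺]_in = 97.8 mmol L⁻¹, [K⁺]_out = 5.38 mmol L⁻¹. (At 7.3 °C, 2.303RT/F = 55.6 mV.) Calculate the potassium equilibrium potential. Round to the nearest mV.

E = (55.6/z) · log₁₀([K⁺]_out/[K⁺]_in) with z = +1.
= (55.6/1) · log₁₀(5.38/97.8) = 55.60 · log₁₀(0.05501)
= 55.60 · (-1.2596) = -70.03 mV

-70 mV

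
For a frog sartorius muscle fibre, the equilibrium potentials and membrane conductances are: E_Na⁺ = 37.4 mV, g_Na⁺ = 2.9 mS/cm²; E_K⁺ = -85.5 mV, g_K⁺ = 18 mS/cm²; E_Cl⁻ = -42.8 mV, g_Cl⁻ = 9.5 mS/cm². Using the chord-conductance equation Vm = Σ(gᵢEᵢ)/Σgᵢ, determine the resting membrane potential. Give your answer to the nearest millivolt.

Σ gᵢEᵢ = 2.9·(37.4) + 18·(-85.5) + 9.5·(-42.8) = -1837.14
Σ gᵢ = 2.9 + 18 + 9.5 = 30.4
Vm = -1837.14 / 30.4 = -60.43 mV

-60 mV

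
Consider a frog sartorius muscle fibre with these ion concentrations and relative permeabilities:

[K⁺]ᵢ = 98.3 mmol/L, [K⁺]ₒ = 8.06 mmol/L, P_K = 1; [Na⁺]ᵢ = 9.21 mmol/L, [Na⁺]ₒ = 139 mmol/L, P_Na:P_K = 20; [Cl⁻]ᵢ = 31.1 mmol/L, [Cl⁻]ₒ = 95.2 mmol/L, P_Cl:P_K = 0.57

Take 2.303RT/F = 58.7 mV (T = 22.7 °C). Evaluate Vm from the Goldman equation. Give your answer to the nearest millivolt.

Vm = 58.7 · log₁₀[(Σ P·[cation]ₒ + Σ P·[anion]ᵢ) / (Σ P·[cation]ᵢ + Σ P·[anion]ₒ)]
Numerator = 1×8.06 + 20×139 + 0.57×31.1 = 2806
Denominator = 1×98.3 + 20×9.21 + 0.57×95.2 = 336.8
Vm = 58.7 · log₁₀(8.3316) = 58.7 × (0.9207) = 54.05 mV

54 mV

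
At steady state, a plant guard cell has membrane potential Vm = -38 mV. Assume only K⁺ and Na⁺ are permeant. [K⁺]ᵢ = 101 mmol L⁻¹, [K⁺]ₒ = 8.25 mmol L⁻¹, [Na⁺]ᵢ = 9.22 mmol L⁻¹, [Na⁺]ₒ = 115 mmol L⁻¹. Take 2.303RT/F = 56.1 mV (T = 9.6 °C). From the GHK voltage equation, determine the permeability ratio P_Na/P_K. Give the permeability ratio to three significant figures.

0.115

Let α = P_Na/P_K. GHK: Vm = 56.1·log₁₀[(Kₒ + α·Naₒ)/(Kᵢ + α·Naᵢ)].
10^(Vm/56.1) = 10^(-38.0/56.1) = 0.2102
So 0.2102·(Kᵢ + α·Naᵢ) = Kₒ + α·Naₒ → α = (0.2102·101.0 − 8.25) / (115.0 − 0.2102·9.22)
α = (21.23 − 8.25) / (115.0 − 1.938) = 12.98/113.1 = 0.1148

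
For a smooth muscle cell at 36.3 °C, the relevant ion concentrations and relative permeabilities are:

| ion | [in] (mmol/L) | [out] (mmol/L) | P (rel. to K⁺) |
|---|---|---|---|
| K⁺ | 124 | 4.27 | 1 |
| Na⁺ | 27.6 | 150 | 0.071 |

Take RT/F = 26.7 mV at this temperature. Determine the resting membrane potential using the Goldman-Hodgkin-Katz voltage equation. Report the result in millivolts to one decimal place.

Vm = 26.7 · ln[(Σ P·[cation]ₒ + Σ P·[anion]ᵢ) / (Σ P·[cation]ᵢ + Σ P·[anion]ₒ)]
Numerator = 1×4.27 + 0.071×150 = 14.92
Denominator = 1×124 + 0.071×27.6 = 126
Vm = 26.7 · ln(0.11845) = 26.7 × (-2.1333) = -56.96 mV

-57.0 mV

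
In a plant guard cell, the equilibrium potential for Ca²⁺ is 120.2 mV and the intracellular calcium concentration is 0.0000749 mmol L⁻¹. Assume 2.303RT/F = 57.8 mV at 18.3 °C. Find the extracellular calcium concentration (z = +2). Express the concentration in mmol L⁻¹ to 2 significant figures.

1.1 mmol L⁻¹

Nernst: E = (57.8/2) · log₁₀([out]/[in]), so log₁₀([out]/[in]) = 120.2 × 2 / 57.8 = 4.1592.
[out]/[in] = 10^(4.1592) = 1.443e+04.
[out] = 1.443e+04 × 0.0000749 = 1.081 mmol L⁻¹.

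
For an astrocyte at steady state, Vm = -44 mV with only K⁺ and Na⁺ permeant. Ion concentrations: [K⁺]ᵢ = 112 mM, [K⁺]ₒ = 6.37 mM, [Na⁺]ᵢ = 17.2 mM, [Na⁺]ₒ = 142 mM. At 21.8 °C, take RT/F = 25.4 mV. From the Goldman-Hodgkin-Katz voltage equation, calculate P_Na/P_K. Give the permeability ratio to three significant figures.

Let α = P_Na/P_K. GHK: Vm = 25.4·ln[(Kₒ + α·Naₒ)/(Kᵢ + α·Naᵢ)].
e^(Vm/25.4) = e^(-44.0/25.4) = 0.17688
So 0.17688·(Kᵢ + α·Naᵢ) = Kₒ + α·Naₒ → α = (0.17688·112.0 − 6.37) / (142.0 − 0.17688·17.2)
α = (19.81 − 6.37) / (142.0 − 3.042) = 13.44/139 = 0.09672

0.0967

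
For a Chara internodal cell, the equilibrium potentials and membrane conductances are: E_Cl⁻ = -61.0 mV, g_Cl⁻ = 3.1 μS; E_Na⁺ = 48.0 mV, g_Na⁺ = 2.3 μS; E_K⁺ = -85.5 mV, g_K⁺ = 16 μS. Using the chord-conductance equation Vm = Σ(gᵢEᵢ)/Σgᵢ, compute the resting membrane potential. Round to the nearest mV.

-68 mV

Σ gᵢEᵢ = 3.1·(-61.0) + 2.3·(48.0) + 16·(-85.5) = -1446.70
Σ gᵢ = 3.1 + 2.3 + 16 = 21.4
Vm = -1446.70 / 21.4 = -67.60 mV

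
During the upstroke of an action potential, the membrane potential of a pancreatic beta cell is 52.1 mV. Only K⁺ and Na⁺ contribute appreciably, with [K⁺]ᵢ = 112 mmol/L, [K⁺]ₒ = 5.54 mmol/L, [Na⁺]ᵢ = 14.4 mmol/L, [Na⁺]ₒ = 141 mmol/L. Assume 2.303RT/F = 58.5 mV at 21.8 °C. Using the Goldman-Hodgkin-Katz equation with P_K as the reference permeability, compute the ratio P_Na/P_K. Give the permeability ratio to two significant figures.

30

Let α = P_Na/P_K. GHK: Vm = 58.5·log₁₀[(Kₒ + α·Naₒ)/(Kᵢ + α·Naᵢ)].
10^(Vm/58.5) = 10^(52.1/58.5) = 7.7732
So 7.7732·(Kᵢ + α·Naᵢ) = Kₒ + α·Naₒ → α = (7.7732·112.0 − 5.54) / (141.0 − 7.7732·14.4)
α = (870.6 − 5.54) / (141.0 − 111.9) = 865.1/29.07 = 29.76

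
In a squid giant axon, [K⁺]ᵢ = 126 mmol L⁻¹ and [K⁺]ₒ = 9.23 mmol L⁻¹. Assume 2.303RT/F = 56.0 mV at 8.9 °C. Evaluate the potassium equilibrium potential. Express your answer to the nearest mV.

-64 mV

E = (56.0/z) · log₁₀([K⁺]_out/[K⁺]_in) with z = +1.
= (56.0/1) · log₁₀(9.23/126) = 56.00 · log₁₀(0.07325)
= 56.00 · (-1.1352) = -63.57 mV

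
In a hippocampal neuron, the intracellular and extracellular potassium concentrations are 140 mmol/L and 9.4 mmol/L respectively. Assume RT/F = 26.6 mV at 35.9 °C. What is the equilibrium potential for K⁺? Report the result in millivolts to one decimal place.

E = (26.6/z) · ln([K⁺]_out/[K⁺]_in) with z = +1.
= (26.6/1) · ln(9.4/140) = 26.60 · ln(0.06714)
= 26.60 · (-2.7009) = -71.84 mV

-71.8 mV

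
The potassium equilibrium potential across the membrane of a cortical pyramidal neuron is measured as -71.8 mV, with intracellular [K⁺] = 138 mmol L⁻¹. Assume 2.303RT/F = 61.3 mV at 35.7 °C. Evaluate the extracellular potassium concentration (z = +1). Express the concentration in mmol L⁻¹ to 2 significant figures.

9.3 mmol L⁻¹

Nernst: E = (61.3/1) · log₁₀([out]/[in]), so log₁₀([out]/[in]) = -71.8 × 1 / 61.3 = -1.1713.
[out]/[in] = 10^(-1.1713) = 0.06741.
[out] = 0.06741 × 138 = 9.302 mmol L⁻¹.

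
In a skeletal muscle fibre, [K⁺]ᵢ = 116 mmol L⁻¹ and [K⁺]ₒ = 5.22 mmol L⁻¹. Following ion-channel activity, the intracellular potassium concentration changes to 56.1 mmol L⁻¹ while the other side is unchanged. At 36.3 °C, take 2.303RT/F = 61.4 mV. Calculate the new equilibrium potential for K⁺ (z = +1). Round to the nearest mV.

-63 mV

After the shift: [K⁺]_out = 5.22, [K⁺]_in = 56.1 mmol L⁻¹.
E_new = (61.4/1)·log₁₀(5.22/56.1) = 61.40 · (-1.0313) = -63.32 mV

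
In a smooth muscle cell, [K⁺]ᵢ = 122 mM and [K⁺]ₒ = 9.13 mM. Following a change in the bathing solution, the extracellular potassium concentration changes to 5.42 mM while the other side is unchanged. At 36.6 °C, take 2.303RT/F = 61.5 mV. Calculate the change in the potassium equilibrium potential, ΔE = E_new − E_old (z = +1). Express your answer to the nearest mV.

-14 mV

E_old = (61.5/1)·log₁₀(9.13/122) = -69.24 mV
E_new = (61.5/1)·log₁₀(5.42/122) = -83.17 mV
ΔE = -83.17 − (-69.24) = -13.93 mV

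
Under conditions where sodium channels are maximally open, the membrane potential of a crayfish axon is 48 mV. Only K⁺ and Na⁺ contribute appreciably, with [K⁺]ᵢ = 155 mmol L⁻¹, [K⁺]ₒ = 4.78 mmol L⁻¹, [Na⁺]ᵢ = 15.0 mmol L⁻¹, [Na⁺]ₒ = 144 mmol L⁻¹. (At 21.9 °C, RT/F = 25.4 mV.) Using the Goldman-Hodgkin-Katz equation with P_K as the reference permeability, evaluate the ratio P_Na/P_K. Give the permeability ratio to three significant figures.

Let α = P_Na/P_K. GHK: Vm = 25.4·ln[(Kₒ + α·Naₒ)/(Kᵢ + α·Naᵢ)].
e^(Vm/25.4) = e^(48.0/25.4) = 6.6178
So 6.6178·(Kᵢ + α·Naᵢ) = Kₒ + α·Naₒ → α = (6.6178·155.0 − 4.78) / (144.0 − 6.6178·15.0)
α = (1026 − 4.78) / (144.0 − 99.27) = 1021/44.73 = 22.82

22.8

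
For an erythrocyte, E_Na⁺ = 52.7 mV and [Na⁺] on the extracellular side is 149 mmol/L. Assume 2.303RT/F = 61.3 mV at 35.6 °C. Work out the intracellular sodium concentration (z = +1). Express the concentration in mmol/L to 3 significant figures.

Nernst: E = (61.3/1) · log₁₀([out]/[in]), so log₁₀([out]/[in]) = 52.7 × 1 / 61.3 = 0.8597.
[out]/[in] = 10^(0.8597) = 7.239.
[in] = 149 / 7.239 = 20.58 mmol/L.

20.6 mmol/L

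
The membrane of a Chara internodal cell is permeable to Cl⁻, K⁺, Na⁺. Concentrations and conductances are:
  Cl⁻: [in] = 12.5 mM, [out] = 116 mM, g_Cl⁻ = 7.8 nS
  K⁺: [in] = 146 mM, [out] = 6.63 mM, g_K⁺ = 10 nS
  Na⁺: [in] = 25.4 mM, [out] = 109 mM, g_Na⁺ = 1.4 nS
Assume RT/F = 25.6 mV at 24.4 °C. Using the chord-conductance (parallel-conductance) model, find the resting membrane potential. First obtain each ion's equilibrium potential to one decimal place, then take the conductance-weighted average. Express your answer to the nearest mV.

E_Cl⁻ = (25.6/-1)·ln(116/12.5) = -57.0 mV
E_K⁺ = (25.6/1)·ln(6.63/146) = -79.2 mV
E_Na⁺ = (25.6/1)·ln(109/25.4) = 37.3 mV
Vm = (Σ gᵢEᵢ)/(Σ gᵢ) = (7.8·-57.0 + 10·-79.2 + 1.4·37.3) / (7.8 + 10 + 1.4)
= -1184.38 / 19.2 = -61.69 mV

-62 mV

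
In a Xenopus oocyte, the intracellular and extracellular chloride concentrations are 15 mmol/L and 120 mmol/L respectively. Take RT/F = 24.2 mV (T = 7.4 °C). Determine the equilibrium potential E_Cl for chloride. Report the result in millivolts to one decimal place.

-50.3 mV

E = (24.2/z) · ln([Cl⁻]_out/[Cl⁻]_in) with z = -1.
For an anion, dividing by z = -1 reverses the sign.
= (24.2/-1) · ln(120/15) = -24.20 · ln(8)
= -24.20 · (2.0794) = -50.32 mV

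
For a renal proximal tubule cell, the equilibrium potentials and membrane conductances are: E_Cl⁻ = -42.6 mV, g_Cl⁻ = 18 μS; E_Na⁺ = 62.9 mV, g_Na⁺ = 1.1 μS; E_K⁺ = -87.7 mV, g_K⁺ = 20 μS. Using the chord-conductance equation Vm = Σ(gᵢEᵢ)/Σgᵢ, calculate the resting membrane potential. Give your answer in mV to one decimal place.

-62.7 mV

Σ gᵢEᵢ = 18·(-42.6) + 1.1·(62.9) + 20·(-87.7) = -2451.61
Σ gᵢ = 18 + 1.1 + 20 = 39.1
Vm = -2451.61 / 39.1 = -62.70 mV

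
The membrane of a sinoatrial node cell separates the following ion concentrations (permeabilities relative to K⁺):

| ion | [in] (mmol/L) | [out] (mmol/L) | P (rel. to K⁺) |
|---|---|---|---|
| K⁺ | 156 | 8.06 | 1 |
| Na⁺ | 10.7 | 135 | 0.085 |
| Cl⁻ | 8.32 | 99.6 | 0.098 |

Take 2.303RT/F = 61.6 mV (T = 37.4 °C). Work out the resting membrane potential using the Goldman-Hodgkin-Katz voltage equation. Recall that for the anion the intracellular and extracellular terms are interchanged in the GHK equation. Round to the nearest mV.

-56 mV

Vm = 61.6 · log₁₀[(Σ P·[cation]ₒ + Σ P·[anion]ᵢ) / (Σ P·[cation]ᵢ + Σ P·[anion]ₒ)]
Numerator = 1×8.06 + 0.085×135 + 0.098×8.32 = 20.35
Denominator = 1×156 + 0.085×10.7 + 0.098×99.6 = 166.7
Vm = 61.6 · log₁₀(0.1221) = 61.6 × (-0.9133) = -56.26 mV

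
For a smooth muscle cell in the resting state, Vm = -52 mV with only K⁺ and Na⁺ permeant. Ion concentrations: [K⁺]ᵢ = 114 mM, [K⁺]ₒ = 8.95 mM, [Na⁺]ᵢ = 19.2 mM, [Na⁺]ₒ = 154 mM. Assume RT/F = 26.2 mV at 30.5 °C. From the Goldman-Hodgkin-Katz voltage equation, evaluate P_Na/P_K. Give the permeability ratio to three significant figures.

Let α = P_Na/P_K. GHK: Vm = 26.2·ln[(Kₒ + α·Naₒ)/(Kᵢ + α·Naᵢ)].
e^(Vm/26.2) = e^(-52.0/26.2) = 0.13742
So 0.13742·(Kᵢ + α·Naᵢ) = Kₒ + α·Naₒ → α = (0.13742·114.0 − 8.95) / (154.0 − 0.13742·19.2)
α = (15.67 − 8.95) / (154.0 − 2.638) = 6.716/151.4 = 0.04437

0.0444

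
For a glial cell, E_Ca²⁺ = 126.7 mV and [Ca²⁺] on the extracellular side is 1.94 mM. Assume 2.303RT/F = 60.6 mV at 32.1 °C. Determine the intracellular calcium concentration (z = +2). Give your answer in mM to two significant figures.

Nernst: E = (60.6/2) · log₁₀([out]/[in]), so log₁₀([out]/[in]) = 126.7 × 2 / 60.6 = 4.1815.
[out]/[in] = 10^(4.1815) = 1.519e+04.
[in] = 1.94 / 1.519e+04 = 0.0001277 mM.

0.00013 mM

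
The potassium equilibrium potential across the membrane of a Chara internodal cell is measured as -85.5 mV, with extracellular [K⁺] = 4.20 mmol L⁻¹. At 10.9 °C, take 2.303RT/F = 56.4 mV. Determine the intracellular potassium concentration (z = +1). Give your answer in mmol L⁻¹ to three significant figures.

138 mmol L⁻¹

Nernst: E = (56.4/1) · log₁₀([out]/[in]), so log₁₀([out]/[in]) = -85.5 × 1 / 56.4 = -1.5160.
[out]/[in] = 10^(-1.5160) = 0.03048.
[in] = 4.20 / 0.03048 = 137.8 mmol L⁻¹.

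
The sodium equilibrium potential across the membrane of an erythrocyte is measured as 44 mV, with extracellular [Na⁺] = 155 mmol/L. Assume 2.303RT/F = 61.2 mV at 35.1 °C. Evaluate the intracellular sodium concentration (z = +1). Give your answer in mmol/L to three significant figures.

29.6 mmol/L

Nernst: E = (61.2/1) · log₁₀([out]/[in]), so log₁₀([out]/[in]) = 44.0 × 1 / 61.2 = 0.7190.
[out]/[in] = 10^(0.7190) = 5.235.
[in] = 155 / 5.235 = 29.61 mmol/L.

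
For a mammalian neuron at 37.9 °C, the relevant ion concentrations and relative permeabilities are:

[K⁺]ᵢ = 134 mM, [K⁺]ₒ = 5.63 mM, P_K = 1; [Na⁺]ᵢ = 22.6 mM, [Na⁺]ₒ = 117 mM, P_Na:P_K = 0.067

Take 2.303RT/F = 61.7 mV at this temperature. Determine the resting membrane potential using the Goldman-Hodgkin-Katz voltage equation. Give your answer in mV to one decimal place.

-61.9 mV

Vm = 61.7 · log₁₀[(Σ P·[cation]ₒ + Σ P·[anion]ᵢ) / (Σ P·[cation]ᵢ + Σ P·[anion]ₒ)]
Numerator = 1×5.63 + 0.067×117 = 13.47
Denominator = 1×134 + 0.067×22.6 = 135.5
Vm = 61.7 · log₁₀(0.099392) = 61.7 × (-1.0026) = -61.86 mV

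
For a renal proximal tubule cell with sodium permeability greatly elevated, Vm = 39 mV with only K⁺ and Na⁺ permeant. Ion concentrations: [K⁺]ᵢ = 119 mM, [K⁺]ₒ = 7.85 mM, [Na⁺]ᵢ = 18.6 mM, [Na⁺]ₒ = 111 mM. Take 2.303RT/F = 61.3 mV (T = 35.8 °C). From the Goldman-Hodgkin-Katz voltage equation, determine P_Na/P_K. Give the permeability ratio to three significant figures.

Let α = P_Na/P_K. GHK: Vm = 61.3·log₁₀[(Kₒ + α·Naₒ)/(Kᵢ + α·Naᵢ)].
10^(Vm/61.3) = 10^(39.0/61.3) = 4.3273
So 4.3273·(Kᵢ + α·Naᵢ) = Kₒ + α·Naₒ → α = (4.3273·119.0 − 7.85) / (111.0 − 4.3273·18.6)
α = (514.9 − 7.85) / (111.0 − 80.49) = 507.1/30.51 = 16.62

16.6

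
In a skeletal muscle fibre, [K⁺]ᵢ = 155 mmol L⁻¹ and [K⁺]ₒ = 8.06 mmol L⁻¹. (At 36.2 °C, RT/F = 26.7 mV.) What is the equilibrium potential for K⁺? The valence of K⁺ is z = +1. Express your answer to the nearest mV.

-79 mV

E = (26.7/z) · ln([K⁺]_out/[K⁺]_in) with z = +1.
= (26.7/1) · ln(8.06/155) = 26.70 · ln(0.052)
= 26.70 · (-2.9565) = -78.94 mV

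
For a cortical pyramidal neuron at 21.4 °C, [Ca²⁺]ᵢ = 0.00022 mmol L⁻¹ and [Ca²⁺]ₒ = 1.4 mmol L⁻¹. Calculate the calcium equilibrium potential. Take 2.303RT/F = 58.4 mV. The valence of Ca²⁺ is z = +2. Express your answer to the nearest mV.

E = (58.4/z) · log₁₀([Ca²⁺]_out/[Ca²⁺]_in) with z = +2.
= (58.4/2) · log₁₀(1.4/0.00022) = 29.20 · log₁₀(6364)
= 29.20 · (3.8037) = 111.07 mV

111 mV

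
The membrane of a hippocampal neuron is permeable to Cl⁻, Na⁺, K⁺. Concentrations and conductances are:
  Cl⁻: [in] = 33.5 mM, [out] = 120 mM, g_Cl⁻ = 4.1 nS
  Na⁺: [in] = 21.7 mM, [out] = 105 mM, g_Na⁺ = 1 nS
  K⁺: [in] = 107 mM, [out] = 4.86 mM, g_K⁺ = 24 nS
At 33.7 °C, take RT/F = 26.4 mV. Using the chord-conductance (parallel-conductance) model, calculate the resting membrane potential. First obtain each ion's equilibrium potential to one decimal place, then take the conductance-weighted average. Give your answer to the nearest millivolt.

E_Cl⁻ = (26.4/-1)·ln(120/33.5) = -33.7 mV
E_Na⁺ = (26.4/1)·ln(105/21.7) = 41.6 mV
E_K⁺ = (26.4/1)·ln(4.86/107) = -81.6 mV
Vm = (Σ gᵢEᵢ)/(Σ gᵢ) = (4.1·-33.7 + 1·41.6 + 24·-81.6) / (4.1 + 1 + 24)
= -2054.97 / 29.1 = -70.62 mV

-71 mV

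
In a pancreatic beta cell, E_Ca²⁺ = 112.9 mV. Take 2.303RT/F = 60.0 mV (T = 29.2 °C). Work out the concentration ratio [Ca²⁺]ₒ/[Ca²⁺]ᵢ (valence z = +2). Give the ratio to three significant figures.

5800

log₁₀([out]/[in]) = E·z/(60.0) = 112.9 × 2 / 60.0 = 3.7633
[out]/[in] = 10^(3.7633) = 5799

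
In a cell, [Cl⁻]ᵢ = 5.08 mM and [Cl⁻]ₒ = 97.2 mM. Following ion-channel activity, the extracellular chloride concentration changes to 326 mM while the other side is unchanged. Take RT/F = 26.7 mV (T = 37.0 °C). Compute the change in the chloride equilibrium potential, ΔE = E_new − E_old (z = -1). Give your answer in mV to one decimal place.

-32.3 mV

E_old = (26.7/-1)·ln(97.2/5.08) = -78.80 mV
E_new = (26.7/-1)·ln(326/5.08) = -111.11 mV
ΔE = -111.11 − (-78.80) = -32.31 mV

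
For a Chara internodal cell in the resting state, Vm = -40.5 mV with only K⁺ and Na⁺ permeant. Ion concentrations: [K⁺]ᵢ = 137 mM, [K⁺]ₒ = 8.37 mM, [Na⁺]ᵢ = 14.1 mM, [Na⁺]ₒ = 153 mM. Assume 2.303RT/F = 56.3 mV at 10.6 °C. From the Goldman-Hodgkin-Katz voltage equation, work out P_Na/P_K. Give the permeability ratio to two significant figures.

0.12

Let α = P_Na/P_K. GHK: Vm = 56.3·log₁₀[(Kₒ + α·Naₒ)/(Kᵢ + α·Naᵢ)].
10^(Vm/56.3) = 10^(-40.5/56.3) = 0.19083
So 0.19083·(Kᵢ + α·Naᵢ) = Kₒ + α·Naₒ → α = (0.19083·137.0 − 8.37) / (153.0 − 0.19083·14.1)
α = (26.14 − 8.37) / (153.0 − 2.691) = 17.77/150.3 = 0.1182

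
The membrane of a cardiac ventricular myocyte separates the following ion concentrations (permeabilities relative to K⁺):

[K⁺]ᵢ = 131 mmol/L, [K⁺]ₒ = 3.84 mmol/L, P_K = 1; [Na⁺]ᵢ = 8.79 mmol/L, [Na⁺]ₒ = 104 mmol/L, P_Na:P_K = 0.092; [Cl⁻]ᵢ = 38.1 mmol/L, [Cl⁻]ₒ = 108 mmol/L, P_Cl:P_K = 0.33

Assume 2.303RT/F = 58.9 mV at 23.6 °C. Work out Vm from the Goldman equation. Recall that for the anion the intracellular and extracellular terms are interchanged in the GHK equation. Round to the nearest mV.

-48 mV

Vm = 58.9 · log₁₀[(Σ P·[cation]ₒ + Σ P·[anion]ᵢ) / (Σ P·[cation]ᵢ + Σ P·[anion]ₒ)]
Numerator = 1×3.84 + 0.092×104 + 0.33×38.1 = 25.98
Denominator = 1×131 + 0.092×8.79 + 0.33×108 = 167.4
Vm = 58.9 · log₁₀(0.15516) = 58.9 × (-0.8092) = -47.66 mV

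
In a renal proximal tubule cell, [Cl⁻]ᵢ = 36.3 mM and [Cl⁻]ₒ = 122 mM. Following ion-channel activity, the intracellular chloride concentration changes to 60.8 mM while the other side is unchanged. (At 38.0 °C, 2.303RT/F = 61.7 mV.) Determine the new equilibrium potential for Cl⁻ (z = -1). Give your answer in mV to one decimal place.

After the shift: [Cl⁻]_out = 122, [Cl⁻]_in = 60.8 mM.
E_new = (61.7/-1)·log₁₀(122/60.8) = -61.70 · (0.3025) = -18.66 mV

-18.7 mV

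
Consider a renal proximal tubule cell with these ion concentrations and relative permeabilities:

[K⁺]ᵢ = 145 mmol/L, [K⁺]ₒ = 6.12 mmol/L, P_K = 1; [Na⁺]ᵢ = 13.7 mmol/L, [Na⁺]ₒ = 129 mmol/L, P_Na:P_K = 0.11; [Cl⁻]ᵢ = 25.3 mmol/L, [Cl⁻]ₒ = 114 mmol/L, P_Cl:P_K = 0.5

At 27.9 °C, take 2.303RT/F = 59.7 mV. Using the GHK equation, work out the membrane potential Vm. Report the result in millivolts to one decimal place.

-47.2 mV

Vm = 59.7 · log₁₀[(Σ P·[cation]ₒ + Σ P·[anion]ᵢ) / (Σ P·[cation]ᵢ + Σ P·[anion]ₒ)]
Numerator = 1×6.12 + 0.11×129 + 0.5×25.3 = 32.96
Denominator = 1×145 + 0.11×13.7 + 0.5×114 = 203.5
Vm = 59.7 · log₁₀(0.16196) = 59.7 × (-0.7906) = -47.20 mV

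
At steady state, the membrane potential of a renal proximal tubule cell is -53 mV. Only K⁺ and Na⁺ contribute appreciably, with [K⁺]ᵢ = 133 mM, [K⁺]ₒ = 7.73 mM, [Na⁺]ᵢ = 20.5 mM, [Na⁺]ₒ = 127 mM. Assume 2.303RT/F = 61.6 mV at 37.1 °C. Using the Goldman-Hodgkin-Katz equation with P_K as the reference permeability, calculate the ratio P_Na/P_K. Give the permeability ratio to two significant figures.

0.085

Let α = P_Na/P_K. GHK: Vm = 61.6·log₁₀[(Kₒ + α·Naₒ)/(Kᵢ + α·Naᵢ)].
10^(Vm/61.6) = 10^(-53.0/61.6) = 0.13791
So 0.13791·(Kᵢ + α·Naᵢ) = Kₒ + α·Naₒ → α = (0.13791·133.0 − 7.73) / (127.0 − 0.13791·20.5)
α = (18.34 − 7.73) / (127.0 − 2.827) = 10.61/124.2 = 0.08547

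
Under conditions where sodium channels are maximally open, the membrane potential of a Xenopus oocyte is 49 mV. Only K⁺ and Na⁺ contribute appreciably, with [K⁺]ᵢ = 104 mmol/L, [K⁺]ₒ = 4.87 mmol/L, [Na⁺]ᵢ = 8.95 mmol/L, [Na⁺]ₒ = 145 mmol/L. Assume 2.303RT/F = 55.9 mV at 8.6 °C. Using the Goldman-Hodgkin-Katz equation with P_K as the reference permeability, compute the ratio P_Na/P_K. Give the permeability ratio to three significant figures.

Let α = P_Na/P_K. GHK: Vm = 55.9·log₁₀[(Kₒ + α·Naₒ)/(Kᵢ + α·Naᵢ)].
10^(Vm/55.9) = 10^(49.0/55.9) = 7.526
So 7.526·(Kᵢ + α·Naᵢ) = Kₒ + α·Naₒ → α = (7.526·104.0 − 4.87) / (145.0 − 7.526·8.95)
α = (782.7 − 4.87) / (145.0 − 67.36) = 777.8/77.64 = 10.02

10.0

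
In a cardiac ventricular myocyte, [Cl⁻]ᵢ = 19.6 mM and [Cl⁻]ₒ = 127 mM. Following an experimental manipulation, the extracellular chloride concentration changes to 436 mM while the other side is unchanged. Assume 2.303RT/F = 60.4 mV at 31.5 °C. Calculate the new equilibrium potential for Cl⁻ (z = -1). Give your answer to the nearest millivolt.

-81 mV

After the shift: [Cl⁻]_out = 436, [Cl⁻]_in = 19.6 mM.
E_new = (60.4/-1)·log₁₀(436/19.6) = -60.40 · (1.3472) = -81.37 mV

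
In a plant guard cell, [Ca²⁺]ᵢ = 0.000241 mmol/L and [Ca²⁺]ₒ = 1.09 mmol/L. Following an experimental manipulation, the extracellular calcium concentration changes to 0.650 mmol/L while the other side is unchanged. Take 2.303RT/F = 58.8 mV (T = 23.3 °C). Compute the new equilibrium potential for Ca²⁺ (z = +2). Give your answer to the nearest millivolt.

101 mV

After the shift: [Ca²⁺]_out = 0.650, [Ca²⁺]_in = 0.000241 mmol/L.
E_new = (58.8/2)·log₁₀(0.650/0.000241) = 29.40 · (3.4309) = 100.87 mV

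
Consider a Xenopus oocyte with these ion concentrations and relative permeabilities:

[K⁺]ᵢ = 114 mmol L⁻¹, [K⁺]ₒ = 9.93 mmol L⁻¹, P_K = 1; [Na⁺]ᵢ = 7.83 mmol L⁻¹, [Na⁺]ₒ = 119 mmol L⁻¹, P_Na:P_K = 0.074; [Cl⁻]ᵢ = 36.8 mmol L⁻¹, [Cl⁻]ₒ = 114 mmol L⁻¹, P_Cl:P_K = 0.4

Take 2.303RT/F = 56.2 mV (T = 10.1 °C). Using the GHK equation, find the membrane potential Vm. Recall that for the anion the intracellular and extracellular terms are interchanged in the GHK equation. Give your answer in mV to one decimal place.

Vm = 56.2 · log₁₀[(Σ P·[cation]ₒ + Σ P·[anion]ᵢ) / (Σ P·[cation]ᵢ + Σ P·[anion]ₒ)]
Numerator = 1×9.93 + 0.074×119 + 0.4×36.8 = 33.46
Denominator = 1×114 + 0.074×7.83 + 0.4×114 = 160.2
Vm = 56.2 · log₁₀(0.20887) = 56.2 × (-0.6801) = -38.22 mV

-38.2 mV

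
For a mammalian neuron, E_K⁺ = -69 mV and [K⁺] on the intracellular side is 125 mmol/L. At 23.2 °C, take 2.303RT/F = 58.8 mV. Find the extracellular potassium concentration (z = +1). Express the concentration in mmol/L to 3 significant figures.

8.38 mmol/L

Nernst: E = (58.8/1) · log₁₀([out]/[in]), so log₁₀([out]/[in]) = -69.0 × 1 / 58.8 = -1.1735.
[out]/[in] = 10^(-1.1735) = 0.06707.
[out] = 0.06707 × 125 = 8.384 mmol/L.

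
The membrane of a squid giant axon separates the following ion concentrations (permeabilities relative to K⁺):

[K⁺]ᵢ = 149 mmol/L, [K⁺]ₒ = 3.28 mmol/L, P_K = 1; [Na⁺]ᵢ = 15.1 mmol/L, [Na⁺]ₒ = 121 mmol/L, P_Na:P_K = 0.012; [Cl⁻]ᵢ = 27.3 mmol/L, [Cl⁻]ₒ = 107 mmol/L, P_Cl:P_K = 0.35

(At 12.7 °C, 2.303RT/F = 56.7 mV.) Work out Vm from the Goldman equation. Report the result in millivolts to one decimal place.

-63.3 mV

Vm = 56.7 · log₁₀[(Σ P·[cation]ₒ + Σ P·[anion]ᵢ) / (Σ P·[cation]ᵢ + Σ P·[anion]ₒ)]
Numerator = 1×3.28 + 0.012×121 + 0.35×27.3 = 14.29
Denominator = 1×149 + 0.012×15.1 + 0.35×107 = 186.6
Vm = 56.7 · log₁₀(0.076552) = 56.7 × (-1.1160) = -63.28 mV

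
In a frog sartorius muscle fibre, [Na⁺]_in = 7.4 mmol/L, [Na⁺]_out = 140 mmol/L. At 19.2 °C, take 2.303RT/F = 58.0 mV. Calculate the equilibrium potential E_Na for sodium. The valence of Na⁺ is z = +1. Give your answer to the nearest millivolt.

E = (58.0/z) · log₁₀([Na⁺]_out/[Na⁺]_in) with z = +1.
= (58.0/1) · log₁₀(140/7.4) = 58.00 · log₁₀(18.92)
= 58.00 · (1.2769) = 74.06 mV

74 mV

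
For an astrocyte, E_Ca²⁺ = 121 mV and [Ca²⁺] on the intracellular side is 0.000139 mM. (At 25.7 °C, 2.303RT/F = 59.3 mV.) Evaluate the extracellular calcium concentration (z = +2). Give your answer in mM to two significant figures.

Nernst: E = (59.3/2) · log₁₀([out]/[in]), so log₁₀([out]/[in]) = 121.0 × 2 / 59.3 = 4.0809.
[out]/[in] = 10^(4.0809) = 1.205e+04.
[out] = 1.205e+04 × 0.000139 = 1.675 mM.

1.7 mM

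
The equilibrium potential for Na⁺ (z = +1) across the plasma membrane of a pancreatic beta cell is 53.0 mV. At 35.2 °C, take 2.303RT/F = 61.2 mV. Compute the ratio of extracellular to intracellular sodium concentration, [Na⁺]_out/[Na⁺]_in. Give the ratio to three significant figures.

log₁₀([out]/[in]) = E·z/(61.2) = 53.0 × 1 / 61.2 = 0.8660
[out]/[in] = 10^(0.8660) = 7.345

7.35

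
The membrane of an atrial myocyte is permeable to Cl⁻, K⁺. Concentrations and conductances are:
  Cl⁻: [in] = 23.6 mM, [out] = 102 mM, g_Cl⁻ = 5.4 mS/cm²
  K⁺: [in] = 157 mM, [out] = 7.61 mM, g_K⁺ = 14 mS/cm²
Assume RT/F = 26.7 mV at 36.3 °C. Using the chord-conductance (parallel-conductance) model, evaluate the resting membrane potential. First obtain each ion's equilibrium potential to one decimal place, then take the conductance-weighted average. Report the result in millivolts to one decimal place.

-69.2 mV

E_Cl⁻ = (26.7/-1)·ln(102/23.6) = -39.1 mV
E_K⁺ = (26.7/1)·ln(7.61/157) = -80.8 mV
Vm = (Σ gᵢEᵢ)/(Σ gᵢ) = (5.4·-39.1 + 14·-80.8) / (5.4 + 14)
= -1342.34 / 19.4 = -69.19 mV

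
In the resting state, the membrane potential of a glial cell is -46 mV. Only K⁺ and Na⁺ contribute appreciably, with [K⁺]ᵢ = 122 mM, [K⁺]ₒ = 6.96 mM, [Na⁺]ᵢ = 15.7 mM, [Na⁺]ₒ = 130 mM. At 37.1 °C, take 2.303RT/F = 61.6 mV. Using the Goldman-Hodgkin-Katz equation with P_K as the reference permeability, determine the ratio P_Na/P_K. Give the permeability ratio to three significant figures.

0.117

Let α = P_Na/P_K. GHK: Vm = 61.6·log₁₀[(Kₒ + α·Naₒ)/(Kᵢ + α·Naᵢ)].
10^(Vm/61.6) = 10^(-46.0/61.6) = 0.17916
So 0.17916·(Kᵢ + α·Naᵢ) = Kₒ + α·Naₒ → α = (0.17916·122.0 − 6.96) / (130.0 − 0.17916·15.7)
α = (21.86 − 6.96) / (130.0 − 2.813) = 14.9/127.2 = 0.1171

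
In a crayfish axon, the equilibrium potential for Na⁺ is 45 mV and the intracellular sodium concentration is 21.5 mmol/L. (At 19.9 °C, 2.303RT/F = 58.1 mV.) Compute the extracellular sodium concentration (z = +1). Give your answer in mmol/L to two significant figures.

Nernst: E = (58.1/1) · log₁₀([out]/[in]), so log₁₀([out]/[in]) = 45.0 × 1 / 58.1 = 0.7745.
[out]/[in] = 10^(0.7745) = 5.95.
[out] = 5.95 × 21.5 = 127.9 mmol/L.

130 mmol/L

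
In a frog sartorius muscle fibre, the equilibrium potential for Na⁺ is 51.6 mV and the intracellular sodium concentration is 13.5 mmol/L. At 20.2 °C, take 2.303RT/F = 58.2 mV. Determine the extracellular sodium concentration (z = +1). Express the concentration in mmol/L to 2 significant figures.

100 mmol/L

Nernst: E = (58.2/1) · log₁₀([out]/[in]), so log₁₀([out]/[in]) = 51.6 × 1 / 58.2 = 0.8866.
[out]/[in] = 10^(0.8866) = 7.702.
[out] = 7.702 × 13.5 = 104 mmol/L.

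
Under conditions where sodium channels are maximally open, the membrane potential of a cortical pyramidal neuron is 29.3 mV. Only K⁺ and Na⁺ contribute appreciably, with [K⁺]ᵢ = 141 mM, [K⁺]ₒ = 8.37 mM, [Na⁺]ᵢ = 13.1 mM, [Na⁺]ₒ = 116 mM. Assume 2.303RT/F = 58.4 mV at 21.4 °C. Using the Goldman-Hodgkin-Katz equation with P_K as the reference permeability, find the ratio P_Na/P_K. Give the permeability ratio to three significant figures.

5.90

Let α = P_Na/P_K. GHK: Vm = 58.4·log₁₀[(Kₒ + α·Naₒ)/(Kᵢ + α·Naᵢ)].
10^(Vm/58.4) = 10^(29.3/58.4) = 3.1748
So 3.1748·(Kᵢ + α·Naᵢ) = Kₒ + α·Naₒ → α = (3.1748·141.0 − 8.37) / (116.0 − 3.1748·13.1)
α = (447.6 − 8.37) / (116.0 − 41.59) = 439.3/74.41 = 5.903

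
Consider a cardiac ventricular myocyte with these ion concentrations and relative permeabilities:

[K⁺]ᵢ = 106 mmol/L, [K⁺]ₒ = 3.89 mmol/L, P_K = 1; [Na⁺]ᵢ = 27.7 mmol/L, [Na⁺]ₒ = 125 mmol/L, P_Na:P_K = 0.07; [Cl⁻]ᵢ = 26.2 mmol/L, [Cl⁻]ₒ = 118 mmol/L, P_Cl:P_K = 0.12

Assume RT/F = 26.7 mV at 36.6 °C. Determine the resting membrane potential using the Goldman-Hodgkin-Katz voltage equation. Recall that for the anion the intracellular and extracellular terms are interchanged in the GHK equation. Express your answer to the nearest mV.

-55 mV

Vm = 26.7 · ln[(Σ P·[cation]ₒ + Σ P·[anion]ᵢ) / (Σ P·[cation]ᵢ + Σ P·[anion]ₒ)]
Numerator = 1×3.89 + 0.07×125 + 0.12×26.2 = 15.78
Denominator = 1×106 + 0.07×27.7 + 0.12×118 = 122.1
Vm = 26.7 · ln(0.12927) = 26.7 × (-2.0458) = -54.62 mV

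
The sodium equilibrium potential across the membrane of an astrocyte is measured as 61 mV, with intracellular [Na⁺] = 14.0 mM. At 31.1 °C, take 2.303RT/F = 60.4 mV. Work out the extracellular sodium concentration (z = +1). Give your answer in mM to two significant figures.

Nernst: E = (60.4/1) · log₁₀([out]/[in]), so log₁₀([out]/[in]) = 61.0 × 1 / 60.4 = 1.0099.
[out]/[in] = 10^(1.0099) = 10.23.
[out] = 10.23 × 14.0 = 143.2 mM.

140 mM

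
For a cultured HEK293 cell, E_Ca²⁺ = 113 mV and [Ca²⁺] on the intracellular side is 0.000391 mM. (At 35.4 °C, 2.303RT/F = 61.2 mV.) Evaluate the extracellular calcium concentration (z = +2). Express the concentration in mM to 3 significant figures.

Nernst: E = (61.2/2) · log₁₀([out]/[in]), so log₁₀([out]/[in]) = 113.0 × 2 / 61.2 = 3.6928.
[out]/[in] = 10^(3.6928) = 4930.
[out] = 4930 × 0.000391 = 1.927 mM.

1.93 mM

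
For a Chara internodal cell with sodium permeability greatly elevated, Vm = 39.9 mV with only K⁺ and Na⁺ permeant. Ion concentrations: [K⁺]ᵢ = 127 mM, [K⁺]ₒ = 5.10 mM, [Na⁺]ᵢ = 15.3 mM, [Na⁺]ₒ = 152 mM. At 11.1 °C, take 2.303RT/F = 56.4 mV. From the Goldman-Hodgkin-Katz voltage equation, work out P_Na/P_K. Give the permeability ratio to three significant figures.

8.68

Let α = P_Na/P_K. GHK: Vm = 56.4·log₁₀[(Kₒ + α·Naₒ)/(Kᵢ + α·Naᵢ)].
10^(Vm/56.4) = 10^(39.9/56.4) = 5.0986
So 5.0986·(Kᵢ + α·Naᵢ) = Kₒ + α·Naₒ → α = (5.0986·127.0 − 5.1) / (152.0 − 5.0986·15.3)
α = (647.5 − 5.1) / (152.0 − 78.01) = 642.4/73.99 = 8.682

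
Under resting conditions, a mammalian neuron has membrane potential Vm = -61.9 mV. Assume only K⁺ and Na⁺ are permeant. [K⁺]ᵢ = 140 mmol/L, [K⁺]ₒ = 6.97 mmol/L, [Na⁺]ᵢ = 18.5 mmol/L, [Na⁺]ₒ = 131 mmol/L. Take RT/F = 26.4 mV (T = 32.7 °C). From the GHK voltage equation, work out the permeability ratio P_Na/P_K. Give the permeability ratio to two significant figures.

0.050

Let α = P_Na/P_K. GHK: Vm = 26.4·ln[(Kₒ + α·Naₒ)/(Kᵢ + α·Naᵢ)].
e^(Vm/26.4) = e^(-61.9/26.4) = 0.095876
So 0.095876·(Kᵢ + α·Naᵢ) = Kₒ + α·Naₒ → α = (0.095876·140.0 − 6.97) / (131.0 − 0.095876·18.5)
α = (13.42 − 6.97) / (131.0 − 1.774) = 6.453/129.2 = 0.04993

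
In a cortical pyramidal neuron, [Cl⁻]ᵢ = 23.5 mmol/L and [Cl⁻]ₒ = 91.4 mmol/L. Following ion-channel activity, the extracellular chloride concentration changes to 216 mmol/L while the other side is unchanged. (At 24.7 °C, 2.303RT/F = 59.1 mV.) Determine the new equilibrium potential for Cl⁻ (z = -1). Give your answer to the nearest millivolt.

-57 mV

After the shift: [Cl⁻]_out = 216, [Cl⁻]_in = 23.5 mmol/L.
E_new = (59.1/-1)·log₁₀(216/23.5) = -59.10 · (0.9634) = -56.94 mV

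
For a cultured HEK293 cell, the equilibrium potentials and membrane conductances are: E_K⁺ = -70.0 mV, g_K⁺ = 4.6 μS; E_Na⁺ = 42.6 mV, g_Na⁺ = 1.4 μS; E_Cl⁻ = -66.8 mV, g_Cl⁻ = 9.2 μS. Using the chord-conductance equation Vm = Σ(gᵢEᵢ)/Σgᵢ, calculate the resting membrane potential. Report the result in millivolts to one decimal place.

-57.7 mV

Σ gᵢEᵢ = 4.6·(-70.0) + 1.4·(42.6) + 9.2·(-66.8) = -876.92
Σ gᵢ = 4.6 + 1.4 + 9.2 = 15.2
Vm = -876.92 / 15.2 = -57.69 mV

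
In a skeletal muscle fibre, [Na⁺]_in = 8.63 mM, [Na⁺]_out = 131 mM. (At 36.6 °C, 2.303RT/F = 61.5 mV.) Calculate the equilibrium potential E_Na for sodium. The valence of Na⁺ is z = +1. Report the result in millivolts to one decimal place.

E = (61.5/z) · log₁₀([Na⁺]_out/[Na⁺]_in) with z = +1.
= (61.5/1) · log₁₀(131/8.63) = 61.50 · log₁₀(15.18)
= 61.50 · (1.1813) = 72.65 mV

72.6 mV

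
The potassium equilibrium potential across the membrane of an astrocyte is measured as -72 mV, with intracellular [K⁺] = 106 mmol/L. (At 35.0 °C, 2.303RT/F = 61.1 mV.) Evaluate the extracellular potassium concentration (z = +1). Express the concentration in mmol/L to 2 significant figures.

Nernst: E = (61.1/1) · log₁₀([out]/[in]), so log₁₀([out]/[in]) = -72.0 × 1 / 61.1 = -1.1784.
[out]/[in] = 10^(-1.1784) = 0.06631.
[out] = 0.06631 × 106 = 7.029 mmol/L.

7.0 mmol/L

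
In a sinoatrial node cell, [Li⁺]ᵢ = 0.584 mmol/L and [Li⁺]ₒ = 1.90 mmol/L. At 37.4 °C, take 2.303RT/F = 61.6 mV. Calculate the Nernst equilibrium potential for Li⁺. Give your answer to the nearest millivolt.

32 mV

E = (61.6/z) · log₁₀([Li⁺]_out/[Li⁺]_in) with z = +1.
= (61.6/1) · log₁₀(1.90/0.584) = 61.60 · log₁₀(3.253)
= 61.60 · (0.5123) = 31.56 mV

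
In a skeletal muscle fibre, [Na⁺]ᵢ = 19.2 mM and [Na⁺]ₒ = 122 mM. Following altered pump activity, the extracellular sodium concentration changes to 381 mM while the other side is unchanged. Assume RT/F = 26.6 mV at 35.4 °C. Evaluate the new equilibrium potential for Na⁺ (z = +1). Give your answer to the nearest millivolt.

After the shift: [Na⁺]_out = 381, [Na⁺]_in = 19.2 mM.
E_new = (26.6/1)·ln(381/19.2) = 26.60 · (2.9879) = 79.48 mV

79 mV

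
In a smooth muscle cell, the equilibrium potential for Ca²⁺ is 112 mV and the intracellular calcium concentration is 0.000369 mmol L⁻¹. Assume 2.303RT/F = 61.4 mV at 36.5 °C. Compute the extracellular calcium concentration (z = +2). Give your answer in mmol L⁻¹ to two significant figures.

Nernst: E = (61.4/2) · log₁₀([out]/[in]), so log₁₀([out]/[in]) = 112.0 × 2 / 61.4 = 3.6482.
[out]/[in] = 10^(3.6482) = 4448.
[out] = 4448 × 0.000369 = 1.641 mmol L⁻¹.

1.6 mmol L⁻¹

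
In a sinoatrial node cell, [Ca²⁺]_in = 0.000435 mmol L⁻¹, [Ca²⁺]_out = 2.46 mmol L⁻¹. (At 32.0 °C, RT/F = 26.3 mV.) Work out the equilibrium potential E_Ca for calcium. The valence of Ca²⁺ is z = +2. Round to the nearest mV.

114 mV

E = (26.3/z) · ln([Ca²⁺]_out/[Ca²⁺]_in) with z = +2.
= (26.3/2) · ln(2.46/0.000435) = 13.15 · ln(5655)
= 13.15 · (8.6403) = 113.62 mV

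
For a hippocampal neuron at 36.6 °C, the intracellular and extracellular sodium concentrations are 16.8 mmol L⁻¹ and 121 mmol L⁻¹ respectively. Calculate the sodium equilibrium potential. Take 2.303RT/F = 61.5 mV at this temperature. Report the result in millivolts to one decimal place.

52.7 mV

E = (61.5/z) · log₁₀([Na⁺]_out/[Na⁺]_in) with z = +1.
= (61.5/1) · log₁₀(121/16.8) = 61.50 · log₁₀(7.202)
= 61.50 · (0.8575) = 52.73 mV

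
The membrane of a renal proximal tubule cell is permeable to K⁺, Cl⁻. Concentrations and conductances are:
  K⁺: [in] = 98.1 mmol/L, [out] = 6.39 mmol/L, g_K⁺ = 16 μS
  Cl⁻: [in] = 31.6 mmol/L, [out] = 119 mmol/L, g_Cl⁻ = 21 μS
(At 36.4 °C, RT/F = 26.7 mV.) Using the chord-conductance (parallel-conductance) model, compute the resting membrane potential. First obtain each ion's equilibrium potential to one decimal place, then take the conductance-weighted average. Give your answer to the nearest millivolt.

-52 mV

E_K⁺ = (26.7/1)·ln(6.39/98.1) = -72.9 mV
E_Cl⁻ = (26.7/-1)·ln(119/31.6) = -35.4 mV
Vm = (Σ gᵢEᵢ)/(Σ gᵢ) = (16·-72.9 + 21·-35.4) / (16 + 21)
= -1909.80 / 37 = -51.62 mV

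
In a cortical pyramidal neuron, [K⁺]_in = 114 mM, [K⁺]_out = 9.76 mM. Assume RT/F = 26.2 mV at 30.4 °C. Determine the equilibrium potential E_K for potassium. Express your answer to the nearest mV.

-64 mV

E = (26.2/z) · ln([K⁺]_out/[K⁺]_in) with z = +1.
= (26.2/1) · ln(9.76/114) = 26.20 · ln(0.08561)
= 26.20 · (-2.4579) = -64.40 mV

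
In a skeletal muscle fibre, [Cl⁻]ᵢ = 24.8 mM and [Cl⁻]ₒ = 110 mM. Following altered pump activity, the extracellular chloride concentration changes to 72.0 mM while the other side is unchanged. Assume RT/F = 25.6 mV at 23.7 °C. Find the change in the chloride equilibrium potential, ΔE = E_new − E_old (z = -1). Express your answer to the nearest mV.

E_old = (25.6/-1)·ln(110/24.8) = -38.13 mV
E_new = (25.6/-1)·ln(72.0/24.8) = -27.29 mV
ΔE = -27.29 − (-38.13) = 10.85 mV

11 mV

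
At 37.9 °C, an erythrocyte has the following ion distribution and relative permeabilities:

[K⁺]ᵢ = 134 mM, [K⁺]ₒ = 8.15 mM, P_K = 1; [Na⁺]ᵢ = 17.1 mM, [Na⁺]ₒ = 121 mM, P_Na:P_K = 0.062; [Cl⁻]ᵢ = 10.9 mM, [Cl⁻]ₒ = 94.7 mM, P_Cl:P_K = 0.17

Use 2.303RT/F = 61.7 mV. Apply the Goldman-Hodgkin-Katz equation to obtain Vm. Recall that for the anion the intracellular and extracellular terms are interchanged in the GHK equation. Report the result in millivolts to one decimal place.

-57.8 mV

Vm = 61.7 · log₁₀[(Σ P·[cation]ₒ + Σ P·[anion]ᵢ) / (Σ P·[cation]ᵢ + Σ P·[anion]ₒ)]
Numerator = 1×8.15 + 0.062×121 + 0.17×10.9 = 17.51
Denominator = 1×134 + 0.062×17.1 + 0.17×94.7 = 151.2
Vm = 61.7 · log₁₀(0.11581) = 61.7 × (-0.9363) = -57.77 mV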